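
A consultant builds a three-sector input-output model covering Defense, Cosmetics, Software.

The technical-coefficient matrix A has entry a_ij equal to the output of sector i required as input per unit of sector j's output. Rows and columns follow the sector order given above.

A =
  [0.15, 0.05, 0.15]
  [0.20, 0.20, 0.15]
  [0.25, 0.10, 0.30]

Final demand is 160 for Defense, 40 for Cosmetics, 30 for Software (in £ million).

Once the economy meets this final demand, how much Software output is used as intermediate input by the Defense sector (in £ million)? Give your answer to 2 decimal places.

I − A =
  [   0.85    -0.05    -0.15]
  [  -0.20     0.80    -0.15]
  [  -0.25    -0.10     0.70]
Cofactors of I−A, C_ij = (−1)^(i+j)·(minor ij) (rows/columns in the sector order above):
  C_11 = (0.80)(0.70) − (-0.15)(-0.10) = 0.5450
  C_12 = −[(-0.20)(0.70) − (-0.15)(-0.25)] = 0.1775
  C_13 = (-0.20)(-0.10) − (0.80)(-0.25) = 0.2200
  C_21 = −[(-0.05)(0.70) − (-0.15)(-0.10)] = 0.0500
  C_22 = (0.85)(0.70) − (-0.15)(-0.25) = 0.5575
  C_23 = −[(0.85)(-0.10) − (-0.05)(-0.25)] = 0.0975
  C_31 = (-0.05)(-0.15) − (-0.15)(0.80) = 0.1275
  C_32 = −[(0.85)(-0.15) − (-0.15)(-0.20)] = 0.1575
  C_33 = (0.85)(0.80) − (-0.05)(-0.20) = 0.6700
det(I−A) = Σ_j (I−A)_1j·C_1j = (0.85)(0.5450) + (-0.05)(0.1775) + (-0.15)(0.2200) = 0.421375
adj(I−A) = Cᵀ =
  [ 0.5450   0.0500   0.1275]
  [ 0.1775   0.5575   0.1575]
  [ 0.2200   0.0975   0.6700]
(I − A)⁻¹ = adj(I−A) / det(I−A) ≈
  [   1.2934     0.1187     0.3026]
  [   0.4212     1.3230     0.3738]
  [   0.5221     0.2314     1.5900]
First solve x = (I − A)⁻¹ d = adj(I−A)·d / det(I−A); in particular x_1 = (0.5450·160 + 0.0500·40 + 0.1275·30) / 0.421375 = 93.025 / 0.421375 ≈ 220.7654.
Intermediate flow from 3 to 1: z_31 = a_31 · x_1 = 0.25 × 93.025 / 0.421375 = 23.25625 / 0.421375 ≈ 55.19.

z_31 = 55.19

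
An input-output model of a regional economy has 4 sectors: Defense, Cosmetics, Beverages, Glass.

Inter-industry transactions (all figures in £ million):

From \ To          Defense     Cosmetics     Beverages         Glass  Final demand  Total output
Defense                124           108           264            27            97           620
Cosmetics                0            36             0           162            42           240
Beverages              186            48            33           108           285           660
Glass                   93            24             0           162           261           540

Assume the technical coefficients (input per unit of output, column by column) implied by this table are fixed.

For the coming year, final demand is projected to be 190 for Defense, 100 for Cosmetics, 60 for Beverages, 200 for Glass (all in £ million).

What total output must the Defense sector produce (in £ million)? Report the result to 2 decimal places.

x_1 = 634.00

Technical coefficients a_ij = z_ij / X_j:
  a_11 = 124/620 = 0.20, a_21 = 0/620 = 0.00, a_31 = 186/620 = 0.30, a_41 = 93/620 = 0.15
  a_12 = 108/240 = 0.45, a_22 = 36/240 = 0.15, a_32 = 48/240 = 0.20, a_42 = 24/240 = 0.10
  a_13 = 264/660 = 0.40, a_23 = 0/660 = 0.00, a_33 = 33/660 = 0.05, a_43 = 0/660 = 0.00
  a_14 = 27/540 = 0.05, a_24 = 162/540 = 0.30, a_34 = 108/540 = 0.20, a_44 = 162/540 = 0.30
I − A =
  [   0.80    -0.45    -0.40    -0.05]
  [   0.00     0.85     0.00    -0.30]
  [  -0.30    -0.20     0.95    -0.20]
  [  -0.15    -0.10     0.00     0.70]
Compute the cofactors C_ij = (−1)^(i+j)·(3×3 minor ij) of I−A; the adjugate is their transpose:
adj(I−A) = Cᵀ =
  [ 0.536750   0.368000   0.226000   0.260625]
  [ 0.042750   0.428875   0.018000   0.192000]
  [ 0.204000   0.236000   0.425375   0.237250]
  [ 0.121125   0.140125   0.051000   0.544000]
det(I−A) = Σ_j (I−A)_1j·C_1j = (0.80)(0.536750) + (-0.45)(0.042750) + (-0.40)(0.204000) + (-0.05)(0.121125) = 0.32250625
(I − A)⁻¹ = adj(I−A) / det(I−A) ≈
  [   1.6643     1.1411     0.7008     0.8081]
  [   0.1326     1.3298     0.0558     0.5953]
  [   0.6325     0.7318     1.3190     0.7356]
  [   0.3756     0.4345     0.1581     1.6868]
x = (I − A)⁻¹ d = adj(I−A)·d / det(I−A), with det(I−A) = 0.32250625:
  x_1 = (0.536750·190 + 0.368000·100 + 0.226000·60 + 0.260625·200) / 0.32250625 = 204.4675 / 0.32250625 ≈ 634.00
  x_2 = (0.042750·190 + 0.428875·100 + 0.018000·60 + 0.192000·200) / 0.32250625 = 90.49 / 0.32250625 ≈ 280.58
  x_3 = (0.204000·190 + 0.236000·100 + 0.425375·60 + 0.237250·200) / 0.32250625 = 135.3325 / 0.32250625 ≈ 419.63
  x_4 = (0.121125·190 + 0.140125·100 + 0.051000·60 + 0.544000·200) / 0.32250625 = 148.88625 / 0.32250625 ≈ 461.65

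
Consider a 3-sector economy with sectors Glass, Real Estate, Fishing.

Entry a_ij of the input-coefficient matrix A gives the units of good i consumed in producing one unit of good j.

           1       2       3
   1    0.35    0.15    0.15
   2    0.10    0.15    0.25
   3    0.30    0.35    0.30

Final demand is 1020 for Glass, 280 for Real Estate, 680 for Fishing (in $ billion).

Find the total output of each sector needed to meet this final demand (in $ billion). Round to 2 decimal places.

x_1 = 2546.81, x_2 = 1448.84, x_3 = 2787.34

I − A =
  [   0.65    -0.15    -0.15]
  [  -0.10     0.85    -0.25]
  [  -0.30    -0.35     0.70]
Cofactors of I−A, C_ij = (−1)^(i+j)·(minor ij) (rows/columns in the sector order above):
  C_11 = (0.85)(0.70) − (-0.25)(-0.35) = 0.5075
  C_12 = −[(-0.10)(0.70) − (-0.25)(-0.30)] = 0.1450
  C_13 = (-0.10)(-0.35) − (0.85)(-0.30) = 0.2900
  C_21 = −[(-0.15)(0.70) − (-0.15)(-0.35)] = 0.1575
  C_22 = (0.65)(0.70) − (-0.15)(-0.30) = 0.4100
  C_23 = −[(0.65)(-0.35) − (-0.15)(-0.30)] = 0.2725
  C_31 = (-0.15)(-0.25) − (-0.15)(0.85) = 0.1650
  C_32 = −[(0.65)(-0.25) − (-0.15)(-0.10)] = 0.1775
  C_33 = (0.65)(0.85) − (-0.15)(-0.10) = 0.5375
det(I−A) = Σ_j (I−A)_1j·C_1j = (0.65)(0.5075) + (-0.15)(0.1450) + (-0.15)(0.2900) = 0.264625
adj(I−A) = Cᵀ =
  [ 0.5075   0.1575   0.1650]
  [ 0.1450   0.4100   0.1775]
  [ 0.2900   0.2725   0.5375]
(I − A)⁻¹ = adj(I−A) / det(I−A) ≈
  [   1.9178     0.5952     0.6235]
  [   0.5479     1.5494     0.6708]
  [   1.0959     1.0298     2.0312]
x = (I − A)⁻¹ d = adj(I−A)·d / det(I−A), with det(I−A) = 0.264625:
  x_1 = (0.5075·1020 + 0.1575·280 + 0.1650·680) / 0.264625 = 673.95 / 0.264625 ≈ 2546.81
  x_2 = (0.1450·1020 + 0.4100·280 + 0.1775·680) / 0.264625 = 383.40 / 0.264625 ≈ 1448.84
  x_3 = (0.2900·1020 + 0.2725·280 + 0.5375·680) / 0.264625 = 737.60 / 0.264625 ≈ 2787.34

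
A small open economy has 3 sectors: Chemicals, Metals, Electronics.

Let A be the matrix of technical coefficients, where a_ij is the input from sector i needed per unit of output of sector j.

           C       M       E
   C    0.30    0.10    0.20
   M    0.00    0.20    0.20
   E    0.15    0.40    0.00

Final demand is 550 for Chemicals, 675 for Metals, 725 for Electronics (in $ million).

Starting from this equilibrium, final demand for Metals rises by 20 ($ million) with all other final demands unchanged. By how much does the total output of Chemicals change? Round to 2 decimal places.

I − A =
  [   0.70    -0.10    -0.20]
  [   0.00     0.80    -0.20]
  [  -0.15    -0.40     1.00]
Cofactors of I−A, C_ij = (−1)^(i+j)·(minor ij) (rows/columns in the sector order above):
  C_11 = (0.80)(1.00) − (-0.20)(-0.40) = 0.7200
  C_12 = −[(0.00)(1.00) − (-0.20)(-0.15)] = 0.0300
  C_13 = (0.00)(-0.40) − (0.80)(-0.15) = 0.1200
  C_21 = −[(-0.10)(1.00) − (-0.20)(-0.40)] = 0.1800
  C_22 = (0.70)(1.00) − (-0.20)(-0.15) = 0.6700
  C_23 = −[(0.70)(-0.40) − (-0.10)(-0.15)] = 0.2950
  C_31 = (-0.10)(-0.20) − (-0.20)(0.80) = 0.1800
  C_32 = −[(0.70)(-0.20) − (-0.20)(0.00)] = 0.1400
  C_33 = (0.70)(0.80) − (-0.10)(0.00) = 0.5600
det(I−A) = Σ_j (I−A)_1j·C_1j = (0.70)(0.7200) + (-0.10)(0.0300) + (-0.20)(0.1200) = 0.4770
adj(I−A) = Cᵀ =
  [ 0.7200   0.1800   0.1800]
  [ 0.0300   0.6700   0.1400]
  [ 0.1200   0.2950   0.5600]
(I − A)⁻¹ = adj(I−A) / det(I−A) ≈
  [   1.5094     0.3774     0.3774]
  [   0.0629     1.4046     0.2935]
  [   0.2516     0.6184     1.1740]
Δx = (I − A)⁻¹ Δd with Δd having +20 in the Metals component and 0 elsewhere.
So Δx_C = L_CM · (+20), where L_CM = adj(I−A)_CM / det(I−A) = 0.1800 / 0.4770.
Δx_C = 0.1800 × (+20) / 0.4770 = 3.60 / 0.4770 ≈ 7.55.

Δx_C = 7.55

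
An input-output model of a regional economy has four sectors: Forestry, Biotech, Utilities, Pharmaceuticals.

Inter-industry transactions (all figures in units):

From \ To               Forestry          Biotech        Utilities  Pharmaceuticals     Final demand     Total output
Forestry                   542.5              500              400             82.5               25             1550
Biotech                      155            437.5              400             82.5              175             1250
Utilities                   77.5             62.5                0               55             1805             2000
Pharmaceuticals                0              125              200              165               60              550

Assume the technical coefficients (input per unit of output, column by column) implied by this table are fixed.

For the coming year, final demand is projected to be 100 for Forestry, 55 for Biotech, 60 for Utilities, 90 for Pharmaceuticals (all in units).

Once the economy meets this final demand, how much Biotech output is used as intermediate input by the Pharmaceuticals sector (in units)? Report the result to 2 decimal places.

Technical coefficients a_ij = z_ij / X_j:
  a_FF = 542.5/1550 = 0.35, a_BF = 155/1550 = 0.10, a_UF = 77.5/1550 = 0.05, a_PF = 0/1550 = 0.00
  a_FB = 500/1250 = 0.40, a_BB = 437.5/1250 = 0.35, a_UB = 62.5/1250 = 0.05, a_PB = 125/1250 = 0.10
  a_FU = 400/2000 = 0.20, a_BU = 400/2000 = 0.20, a_UU = 0/2000 = 0.00, a_PU = 200/2000 = 0.10
  a_FP = 82.5/550 = 0.15, a_BP = 82.5/550 = 0.15, a_UP = 55/550 = 0.10, a_PP = 165/550 = 0.30
I − A =
  [   0.65    -0.40    -0.20    -0.15]
  [  -0.10     0.65    -0.20    -0.15]
  [  -0.05    -0.05     1.00    -0.10]
  [   0.00    -0.10    -0.10     0.70]
Compute the cofactors C_ij = (−1)^(i+j)·(3×3 minor ij) of I−A; the adjugate is their transpose:
adj(I−A) = Cᵀ =
  [ 0.42375   0.30075   0.16275   0.17850]
  [ 0.07675   0.44075   0.11625   0.12750]
  [ 0.02650   0.04400   0.25650   0.05175]
  [ 0.01475   0.06925   0.05325   0.36450]
det(I−A) = Σ_j (I−A)_1j·C_1j = (0.65)(0.42375) + (-0.40)(0.07675) + (-0.20)(0.02650) + (-0.15)(0.01475) = 0.237225
(I − A)⁻¹ = adj(I−A) / det(I−A) ≈
  [   1.7863     1.2678     0.6861     0.7525]
  [   0.3235     1.8579     0.4900     0.5375]
  [   0.1117     0.1855     1.0813     0.2181]
  [   0.0622     0.2919     0.2245     1.5365]
First solve x = (I − A)⁻¹ d = adj(I−A)·d / det(I−A); in particular x_P = (0.01475·100 + 0.06925·55 + 0.05325·60 + 0.36450·90) / 0.237225 = 41.28375 / 0.237225 ≈ 174.0278.
Intermediate flow from B to P: z_BP = a_BP · x_P = 0.15 × 41.28375 / 0.237225 = 6.1925625 / 0.237225 ≈ 26.10.

z_BP = 26.10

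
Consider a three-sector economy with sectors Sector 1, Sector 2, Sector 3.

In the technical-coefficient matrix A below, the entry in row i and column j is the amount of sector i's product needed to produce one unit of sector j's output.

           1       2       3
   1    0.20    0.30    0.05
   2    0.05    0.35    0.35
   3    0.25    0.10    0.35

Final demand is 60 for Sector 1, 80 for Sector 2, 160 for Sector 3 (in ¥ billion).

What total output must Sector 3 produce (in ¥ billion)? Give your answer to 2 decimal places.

I − A =
  [   0.80    -0.30    -0.05]
  [  -0.05     0.65    -0.35]
  [  -0.25    -0.10     0.65]
Cofactors of I−A, C_ij = (−1)^(i+j)·(minor ij) (rows/columns in the sector order above):
  C_11 = (0.65)(0.65) − (-0.35)(-0.10) = 0.3875
  C_12 = −[(-0.05)(0.65) − (-0.35)(-0.25)] = 0.1200
  C_13 = (-0.05)(-0.10) − (0.65)(-0.25) = 0.1675
  C_21 = −[(-0.30)(0.65) − (-0.05)(-0.10)] = 0.2000
  C_22 = (0.80)(0.65) − (-0.05)(-0.25) = 0.5075
  C_23 = −[(0.80)(-0.10) − (-0.30)(-0.25)] = 0.1550
  C_31 = (-0.30)(-0.35) − (-0.05)(0.65) = 0.1375
  C_32 = −[(0.80)(-0.35) − (-0.05)(-0.05)] = 0.2825
  C_33 = (0.80)(0.65) − (-0.30)(-0.05) = 0.5050
det(I−A) = Σ_j (I−A)_1j·C_1j = (0.80)(0.3875) + (-0.30)(0.1200) + (-0.05)(0.1675) = 0.265625
adj(I−A) = Cᵀ =
  [ 0.3875   0.2000   0.1375]
  [ 0.1200   0.5075   0.2825]
  [ 0.1675   0.1550   0.5050]
(I − A)⁻¹ = adj(I−A) / det(I−A) ≈
  [   1.4588     0.7529     0.5176]
  [   0.4518     1.9106     1.0635]
  [   0.6306     0.5835     1.9012]
x = (I − A)⁻¹ d = adj(I−A)·d / det(I−A), with det(I−A) = 0.265625:
  x_1 = (0.3875·60 + 0.2000·80 + 0.1375·160) / 0.265625 = 61.25 / 0.265625 ≈ 230.59
  x_2 = (0.1200·60 + 0.5075·80 + 0.2825·160) / 0.265625 = 93.00 / 0.265625 ≈ 350.12
  x_3 = (0.1675·60 + 0.1550·80 + 0.5050·160) / 0.265625 = 103.25 / 0.265625 ≈ 388.71

x_3 = 388.71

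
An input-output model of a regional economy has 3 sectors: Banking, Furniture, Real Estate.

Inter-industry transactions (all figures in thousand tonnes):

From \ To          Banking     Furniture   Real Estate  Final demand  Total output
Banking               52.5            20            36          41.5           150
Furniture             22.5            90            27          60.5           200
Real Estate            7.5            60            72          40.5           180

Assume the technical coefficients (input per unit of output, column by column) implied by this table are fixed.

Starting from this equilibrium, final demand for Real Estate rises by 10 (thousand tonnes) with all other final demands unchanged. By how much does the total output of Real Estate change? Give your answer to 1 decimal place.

Δx_3 = 21.3

Technical coefficients a_ij = z_ij / X_j:
  a_11 = 52.5/150 = 0.35, a_21 = 22.5/150 = 0.15, a_31 = 7.5/150 = 0.05
  a_12 = 20/200 = 0.10, a_22 = 90/200 = 0.45, a_32 = 60/200 = 0.30
  a_13 = 36/180 = 0.20, a_23 = 27/180 = 0.15, a_33 = 72/180 = 0.40
I − A =
  [   0.65    -0.10    -0.20]
  [  -0.15     0.55    -0.15]
  [  -0.05    -0.30     0.60]
Cofactors of I−A, C_ij = (−1)^(i+j)·(minor ij) (rows/columns in the sector order above):
  C_11 = (0.55)(0.60) − (-0.15)(-0.30) = 0.2850
  C_12 = −[(-0.15)(0.60) − (-0.15)(-0.05)] = 0.0975
  C_13 = (-0.15)(-0.30) − (0.55)(-0.05) = 0.0725
  C_21 = −[(-0.10)(0.60) − (-0.20)(-0.30)] = 0.1200
  C_22 = (0.65)(0.60) − (-0.20)(-0.05) = 0.3800
  C_23 = −[(0.65)(-0.30) − (-0.10)(-0.05)] = 0.2000
  C_31 = (-0.10)(-0.15) − (-0.20)(0.55) = 0.1250
  C_32 = −[(0.65)(-0.15) − (-0.20)(-0.15)] = 0.1275
  C_33 = (0.65)(0.55) − (-0.10)(-0.15) = 0.3425
det(I−A) = Σ_j (I−A)_1j·C_1j = (0.65)(0.2850) + (-0.10)(0.0975) + (-0.20)(0.0725) = 0.1610
adj(I−A) = Cᵀ =
  [ 0.2850   0.1200   0.1250]
  [ 0.0975   0.3800   0.1275]
  [ 0.0725   0.2000   0.3425]
(I − A)⁻¹ = adj(I−A) / det(I−A) ≈
  [   1.7702     0.7453     0.7764]
  [   0.6056     2.3602     0.7919]
  [   0.4503     1.2422     2.1273]
Δx = (I − A)⁻¹ Δd with Δd having +10 in the Real Estate component and 0 elsewhere.
So Δx_3 = L_33 · (+10), where L_33 = adj(I−A)_33 / det(I−A) = 0.3425 / 0.1610.
Δx_3 = 0.3425 × (+10) / 0.1610 = 3.425 / 0.1610 ≈ 21.3.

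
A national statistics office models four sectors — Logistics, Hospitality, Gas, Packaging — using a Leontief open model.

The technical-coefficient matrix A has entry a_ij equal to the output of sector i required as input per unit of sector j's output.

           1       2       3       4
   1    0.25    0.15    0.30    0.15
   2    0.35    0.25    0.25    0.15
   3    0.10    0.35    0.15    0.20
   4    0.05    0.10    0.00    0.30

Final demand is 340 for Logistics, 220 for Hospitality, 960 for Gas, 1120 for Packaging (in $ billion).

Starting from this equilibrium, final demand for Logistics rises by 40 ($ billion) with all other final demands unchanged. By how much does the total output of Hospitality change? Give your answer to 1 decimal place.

I − A =
  [   0.75    -0.15    -0.30    -0.15]
  [  -0.35     0.75    -0.25    -0.15]
  [  -0.10    -0.35     0.85    -0.20]
  [  -0.05    -0.10     0.00     0.70]
Compute the cofactors C_ij = (−1)^(i+j)·(3×3 minor ij) of I−A; the adjugate is their transpose:
adj(I−A) = Cᵀ =
  [ 0.367250   0.181500   0.183000   0.169875]
  [ 0.234625   0.415875   0.205125   0.198000]
  [ 0.153875   0.209625   0.333750   0.173250]
  [ 0.059750   0.072375   0.042375   0.304875]
det(I−A) = Σ_j (I−A)_1j·C_1j = (0.75)(0.367250) + (-0.15)(0.234625) + (-0.30)(0.153875) + (-0.15)(0.059750) = 0.18511875
(I − A)⁻¹ = adj(I−A) / det(I−A) ≈
  [   1.9839     0.9805     0.9886     0.9177]
  [   1.2674     2.2465     1.1081     1.0696]
  [   0.8312     1.1324     1.8029     0.9359]
  [   0.3228     0.3910     0.2289     1.6469]
Δx = (I − A)⁻¹ Δd with Δd having +40 in the Logistics component and 0 elsewhere.
So Δx_2 = L_21 · (+40), where L_21 = adj(I−A)_21 / det(I−A) = 0.234625 / 0.18511875.
Δx_2 = 0.234625 × (+40) / 0.18511875 = 9.385 / 0.18511875 ≈ 50.7.

Δx_2 = 50.7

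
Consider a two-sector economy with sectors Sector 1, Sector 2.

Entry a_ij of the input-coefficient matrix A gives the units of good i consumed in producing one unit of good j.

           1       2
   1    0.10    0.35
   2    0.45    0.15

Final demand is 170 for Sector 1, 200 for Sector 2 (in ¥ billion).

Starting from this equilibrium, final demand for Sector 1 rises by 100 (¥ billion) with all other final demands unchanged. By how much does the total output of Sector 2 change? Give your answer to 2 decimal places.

I − A =
  [   0.90    -0.35]
  [  -0.45     0.85]
det(I−A) = (0.90)(0.85) − (-0.35)(-0.45) = 0.6075
adj(I−A) = [[0.85, 0.35], [0.45, 0.90]]
(I − A)⁻¹ = adj(I−A) / det(I−A) ≈
  [   1.3992     0.5761]
  [   0.7407     1.4815]
Δx = (I − A)⁻¹ Δd with Δd having +100 in the Sector 1 component and 0 elsewhere.
So Δx_2 = L_21 · (+100), where L_21 = adj(I−A)_21 / det(I−A) = 0.45 / 0.6075.
Δx_2 = 0.45 × (+100) / 0.6075 = 45.00 / 0.6075 ≈ 74.07.

Δx_2 = 74.07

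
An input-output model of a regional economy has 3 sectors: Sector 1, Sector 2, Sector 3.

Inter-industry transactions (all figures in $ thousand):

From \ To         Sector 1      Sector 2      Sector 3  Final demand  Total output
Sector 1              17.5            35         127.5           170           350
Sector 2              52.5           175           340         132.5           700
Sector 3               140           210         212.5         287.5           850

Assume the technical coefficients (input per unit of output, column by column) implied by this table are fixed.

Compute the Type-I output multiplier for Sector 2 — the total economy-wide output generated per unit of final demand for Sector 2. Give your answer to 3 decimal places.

m_2 = 2.930

Technical coefficients a_ij = z_ij / X_j:
  a_11 = 17.5/350 = 0.05, a_21 = 52.5/350 = 0.15, a_31 = 140/350 = 0.40
  a_12 = 35/700 = 0.05, a_22 = 175/700 = 0.25, a_32 = 210/700 = 0.30
  a_13 = 127.5/850 = 0.15, a_23 = 340/850 = 0.40, a_33 = 212.5/850 = 0.25
I − A =
  [   0.95    -0.05    -0.15]
  [  -0.15     0.75    -0.40]
  [  -0.40    -0.30     0.75]
Cofactors of I−A, C_ij = (−1)^(i+j)·(minor ij) (rows/columns in the sector order above):
  C_11 = (0.75)(0.75) − (-0.40)(-0.30) = 0.4425
  C_12 = −[(-0.15)(0.75) − (-0.40)(-0.40)] = 0.2725
  C_13 = (-0.15)(-0.30) − (0.75)(-0.40) = 0.3450
  C_21 = −[(-0.05)(0.75) − (-0.15)(-0.30)] = 0.0825
  C_22 = (0.95)(0.75) − (-0.15)(-0.40) = 0.6525
  C_23 = −[(0.95)(-0.30) − (-0.05)(-0.40)] = 0.3050
  C_31 = (-0.05)(-0.40) − (-0.15)(0.75) = 0.1325
  C_32 = −[(0.95)(-0.40) − (-0.15)(-0.15)] = 0.4025
  C_33 = (0.95)(0.75) − (-0.05)(-0.15) = 0.7050
det(I−A) = Σ_j (I−A)_1j·C_1j = (0.95)(0.4425) + (-0.05)(0.2725) + (-0.15)(0.3450) = 0.3550
adj(I−A) = Cᵀ =
  [ 0.4425   0.0825   0.1325]
  [ 0.2725   0.6525   0.4025]
  [ 0.3450   0.3050   0.7050]
(I − A)⁻¹ = adj(I−A) / det(I−A) ≈
  [   1.2465     0.2324     0.3732]
  [   0.7676     1.8380     1.1338]
  [   0.9718     0.8592     1.9859]
The output multiplier for sector j is the column-j sum of the Leontief inverse (I − A)⁻¹ = adj(I−A) / det(I−A).
Column 2 of adj(I−A): (0.0825, 0.6525, 0.3050); det(I−A) = 0.3550.
m_2 = (0.0825 + 0.6525 + 0.3050) / 0.3550 = 1.04 / 0.3550 ≈ 2.930.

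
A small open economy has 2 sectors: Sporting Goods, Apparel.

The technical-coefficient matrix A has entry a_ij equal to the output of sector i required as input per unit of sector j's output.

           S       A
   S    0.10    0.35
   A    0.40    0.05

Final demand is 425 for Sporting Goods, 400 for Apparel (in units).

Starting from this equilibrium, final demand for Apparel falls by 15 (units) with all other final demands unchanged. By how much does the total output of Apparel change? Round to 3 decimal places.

Δx_A = -18.881

I − A =
  [   0.90    -0.35]
  [  -0.40     0.95]
det(I−A) = (0.90)(0.95) − (-0.35)(-0.40) = 0.7150
adj(I−A) = [[0.95, 0.35], [0.40, 0.90]]
(I − A)⁻¹ = adj(I−A) / det(I−A) ≈
  [   1.3287     0.4895]
  [   0.5594     1.2587]
Δx = (I − A)⁻¹ Δd with Δd having -15 in the Apparel component and 0 elsewhere.
So Δx_A = L_AA · (-15), where L_AA = adj(I−A)_AA / det(I−A) = 0.90 / 0.7150.
Δx_A = 0.90 × (-15) / 0.7150 = -13.50 / 0.7150 ≈ -18.881.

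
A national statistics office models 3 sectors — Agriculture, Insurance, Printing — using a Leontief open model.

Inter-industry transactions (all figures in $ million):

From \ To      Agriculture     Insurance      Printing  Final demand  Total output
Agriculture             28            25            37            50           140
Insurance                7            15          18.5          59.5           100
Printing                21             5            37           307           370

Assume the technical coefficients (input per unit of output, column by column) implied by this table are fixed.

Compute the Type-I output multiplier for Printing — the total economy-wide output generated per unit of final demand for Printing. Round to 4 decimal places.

Technical coefficients a_ij = z_ij / X_j:
  a_11 = 28/140 = 0.20, a_21 = 7/140 = 0.05, a_31 = 21/140 = 0.15
  a_12 = 25/100 = 0.25, a_22 = 15/100 = 0.15, a_32 = 5/100 = 0.05
  a_13 = 37/370 = 0.10, a_23 = 18.5/370 = 0.05, a_33 = 37/370 = 0.10
I − A =
  [   0.80    -0.25    -0.10]
  [  -0.05     0.85    -0.05]
  [  -0.15    -0.05     0.90]
Cofactors of I−A, C_ij = (−1)^(i+j)·(minor ij) (rows/columns in the sector order above):
  C_11 = (0.85)(0.90) − (-0.05)(-0.05) = 0.7625
  C_12 = −[(-0.05)(0.90) − (-0.05)(-0.15)] = 0.0525
  C_13 = (-0.05)(-0.05) − (0.85)(-0.15) = 0.1300
  C_21 = −[(-0.25)(0.90) − (-0.10)(-0.05)] = 0.2300
  C_22 = (0.80)(0.90) − (-0.10)(-0.15) = 0.7050
  C_23 = −[(0.80)(-0.05) − (-0.25)(-0.15)] = 0.0775
  C_31 = (-0.25)(-0.05) − (-0.10)(0.85) = 0.0975
  C_32 = −[(0.80)(-0.05) − (-0.10)(-0.05)] = 0.0450
  C_33 = (0.80)(0.85) − (-0.25)(-0.05) = 0.6675
det(I−A) = Σ_j (I−A)_1j·C_1j = (0.80)(0.7625) + (-0.25)(0.0525) + (-0.10)(0.1300) = 0.583875
adj(I−A) = Cᵀ =
  [ 0.7625   0.2300   0.0975]
  [ 0.0525   0.7050   0.0450]
  [ 0.1300   0.0775   0.6675]
(I − A)⁻¹ = adj(I−A) / det(I−A) ≈
  [   1.30593     0.39392     0.16699]
  [   0.08992     1.20745     0.07707]
  [   0.22265     0.13273     1.14322]
The output multiplier for sector j is the column-j sum of the Leontief inverse (I − A)⁻¹ = adj(I−A) / det(I−A).
Column 3 of adj(I−A): (0.0975, 0.0450, 0.6675); det(I−A) = 0.583875.
m_3 = (0.0975 + 0.0450 + 0.6675) / 0.583875 = 0.81 / 0.583875 ≈ 1.3873.

m_3 = 1.3873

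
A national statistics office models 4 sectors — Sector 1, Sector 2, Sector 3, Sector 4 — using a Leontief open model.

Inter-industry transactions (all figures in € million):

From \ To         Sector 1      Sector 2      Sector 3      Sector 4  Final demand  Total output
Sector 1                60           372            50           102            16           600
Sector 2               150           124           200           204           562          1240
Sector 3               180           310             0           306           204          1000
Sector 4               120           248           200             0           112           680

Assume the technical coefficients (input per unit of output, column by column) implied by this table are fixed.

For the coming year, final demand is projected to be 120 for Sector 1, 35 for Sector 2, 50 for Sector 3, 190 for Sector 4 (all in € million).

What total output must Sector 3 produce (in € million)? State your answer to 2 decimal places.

Technical coefficients a_ij = z_ij / X_j:
  a_11 = 60/600 = 0.10, a_21 = 150/600 = 0.25, a_31 = 180/600 = 0.30, a_41 = 120/600 = 0.20
  a_12 = 372/1240 = 0.30, a_22 = 124/1240 = 0.10, a_32 = 310/1240 = 0.25, a_42 = 248/1240 = 0.20
  a_13 = 50/1000 = 0.05, a_23 = 200/1000 = 0.20, a_33 = 0/1000 = 0.00, a_43 = 200/1000 = 0.20
  a_14 = 102/680 = 0.15, a_24 = 204/680 = 0.30, a_34 = 306/680 = 0.45, a_44 = 0/680 = 0.00
I − A =
  [   0.90    -0.30    -0.05    -0.15]
  [  -0.25     0.90    -0.20    -0.30]
  [  -0.30    -0.25     1.00    -0.45]
  [  -0.20    -0.20    -0.20     1.00]
Compute the cofactors C_ij = (−1)^(i+j)·(3×3 minor ij) of I−A; the adjugate is their transpose:
adj(I−A) = Cᵀ =
  [ 0.676000   0.327500   0.153000   0.268500]
  [ 0.383500   0.760500   0.251000   0.398625]
  [ 0.433000   0.424500   0.628500   0.475125]
  [ 0.298500   0.302500   0.206500   0.655375]
det(I−A) = Σ_j (I−A)_1j·C_1j = (0.90)(0.676000) + (-0.30)(0.383500) + (-0.05)(0.433000) + (-0.15)(0.298500) = 0.426925
(I − A)⁻¹ = adj(I−A) / det(I−A) ≈
  [   1.5834     0.7671     0.3584     0.6289]
  [   0.8983     1.7813     0.5879     0.9337]
  [   1.0142     0.9943     1.4722     1.1129]
  [   0.6992     0.7086     0.4837     1.5351]
x = (I − A)⁻¹ d = adj(I−A)·d / det(I−A), with det(I−A) = 0.426925:
  x_1 = (0.676000·120 + 0.327500·35 + 0.153000·50 + 0.268500·190) / 0.426925 = 151.2475 / 0.426925 ≈ 354.27
  x_2 = (0.383500·120 + 0.760500·35 + 0.251000·50 + 0.398625·190) / 0.426925 = 160.92625 / 0.426925 ≈ 376.94
  x_3 = (0.433000·120 + 0.424500·35 + 0.628500·50 + 0.475125·190) / 0.426925 = 188.51625 / 0.426925 ≈ 441.57
  x_4 = (0.298500·120 + 0.302500·35 + 0.206500·50 + 0.655375·190) / 0.426925 = 181.25375 / 0.426925 ≈ 424.56

x_3 = 441.57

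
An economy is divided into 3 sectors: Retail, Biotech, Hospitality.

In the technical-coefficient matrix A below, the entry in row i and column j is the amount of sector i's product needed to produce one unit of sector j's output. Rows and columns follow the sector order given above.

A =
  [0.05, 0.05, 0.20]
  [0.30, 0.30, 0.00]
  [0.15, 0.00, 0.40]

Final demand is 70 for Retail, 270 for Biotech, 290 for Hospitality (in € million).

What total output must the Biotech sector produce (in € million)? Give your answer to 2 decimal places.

x_2 = 476.42

I − A =
  [   0.95    -0.05    -0.20]
  [  -0.30     0.70     0.00]
  [  -0.15     0.00     0.60]
Cofactors of I−A, C_ij = (−1)^(i+j)·(minor ij) (rows/columns in the sector order above):
  C_11 = (0.70)(0.60) − (0.00)(0.00) = 0.4200
  C_12 = −[(-0.30)(0.60) − (0.00)(-0.15)] = 0.1800
  C_13 = (-0.30)(0.00) − (0.70)(-0.15) = 0.1050
  C_21 = −[(-0.05)(0.60) − (-0.20)(0.00)] = 0.0300
  C_22 = (0.95)(0.60) − (-0.20)(-0.15) = 0.5400
  C_23 = −[(0.95)(0.00) − (-0.05)(-0.15)] = 0.0075
  C_31 = (-0.05)(0.00) − (-0.20)(0.70) = 0.1400
  C_32 = −[(0.95)(0.00) − (-0.20)(-0.30)] = 0.0600
  C_33 = (0.95)(0.70) − (-0.05)(-0.30) = 0.6500
det(I−A) = Σ_j (I−A)_1j·C_1j = (0.95)(0.4200) + (-0.05)(0.1800) + (-0.20)(0.1050) = 0.3690
adj(I−A) = Cᵀ =
  [ 0.4200   0.0300   0.1400]
  [ 0.1800   0.5400   0.0600]
  [ 0.1050   0.0075   0.6500]
(I − A)⁻¹ = adj(I−A) / det(I−A) ≈
  [   1.1382     0.0813     0.3794]
  [   0.4878     1.4634     0.1626]
  [   0.2846     0.0203     1.7615]
x = (I − A)⁻¹ d = adj(I−A)·d / det(I−A), with det(I−A) = 0.3690:
  x_1 = (0.4200·70 + 0.0300·270 + 0.1400·290) / 0.3690 = 78.10 / 0.3690 ≈ 211.65
  x_2 = (0.1800·70 + 0.5400·270 + 0.0600·290) / 0.3690 = 175.80 / 0.3690 ≈ 476.42
  x_3 = (0.1050·70 + 0.0075·270 + 0.6500·290) / 0.3690 = 197.875 / 0.3690 ≈ 536.25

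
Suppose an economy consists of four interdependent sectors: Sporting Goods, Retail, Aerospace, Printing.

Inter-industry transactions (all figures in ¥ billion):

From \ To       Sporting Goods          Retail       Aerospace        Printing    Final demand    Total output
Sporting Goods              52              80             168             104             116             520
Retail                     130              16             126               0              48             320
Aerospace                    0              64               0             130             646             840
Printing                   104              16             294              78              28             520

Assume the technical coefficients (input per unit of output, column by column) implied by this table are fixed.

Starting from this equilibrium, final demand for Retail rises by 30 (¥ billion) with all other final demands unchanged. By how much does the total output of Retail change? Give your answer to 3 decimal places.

Technical coefficients a_ij = z_ij / X_j:
  a_11 = 52/520 = 0.10, a_21 = 130/520 = 0.25, a_31 = 0/520 = 0.00, a_41 = 104/520 = 0.20
  a_12 = 80/320 = 0.25, a_22 = 16/320 = 0.05, a_32 = 64/320 = 0.20, a_42 = 16/320 = 0.05
  a_13 = 168/840 = 0.20, a_23 = 126/840 = 0.15, a_33 = 0/840 = 0.00, a_43 = 294/840 = 0.35
  a_14 = 104/520 = 0.20, a_24 = 0/520 = 0.00, a_34 = 130/520 = 0.25, a_44 = 78/520 = 0.15
I − A =
  [   0.90    -0.25    -0.20    -0.20]
  [  -0.25     0.95    -0.15     0.00]
  [   0.00    -0.20     1.00    -0.25]
  [  -0.20    -0.05    -0.35     0.85]
Compute the cofactors C_ij = (−1)^(i+j)·(3×3 minor ij) of I−A; the adjugate is their transpose:
adj(I−A) = Cᵀ =
  [ 0.697000   0.251125   0.261375   0.240875]
  [ 0.198125   0.636250   0.168750   0.096250]
  [ 0.093125   0.168750   0.633125   0.208125]
  [ 0.214000   0.166000   0.332125   0.755500]
det(I−A) = Σ_j (I−A)_1j·C_1j = (0.90)(0.697000) + (-0.25)(0.198125) + (-0.20)(0.093125) + (-0.20)(0.214000) = 0.51634375
(I − A)⁻¹ = adj(I−A) / det(I−A) ≈
  [   1.3499     0.4864     0.5062     0.4665]
  [   0.3837     1.2322     0.3268     0.1864]
  [   0.1804     0.3268     1.2262     0.4031]
  [   0.4145     0.3215     0.6432     1.4632]
Δx = (I − A)⁻¹ Δd with Δd having +30 in the Retail component and 0 elsewhere.
So Δx_2 = L_22 · (+30), where L_22 = adj(I−A)_22 / det(I−A) = 0.636250 / 0.51634375.
Δx_2 = 0.636250 × (+30) / 0.51634375 = 19.0875 / 0.51634375 ≈ 36.967.

Δx_2 = 36.967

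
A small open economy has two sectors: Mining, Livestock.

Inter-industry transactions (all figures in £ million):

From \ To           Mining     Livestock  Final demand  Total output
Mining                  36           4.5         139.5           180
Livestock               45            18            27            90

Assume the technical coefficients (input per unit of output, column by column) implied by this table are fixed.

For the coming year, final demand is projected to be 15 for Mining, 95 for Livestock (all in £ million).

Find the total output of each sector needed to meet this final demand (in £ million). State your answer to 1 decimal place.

x_1 = 26.7, x_2 = 127.1

Technical coefficients a_ij = z_ij / X_j:
  a_11 = 36/180 = 0.20, a_21 = 45/180 = 0.25
  a_12 = 4.5/90 = 0.05, a_22 = 18/90 = 0.20
I − A =
  [   0.80    -0.05]
  [  -0.25     0.80]
det(I−A) = (0.80)(0.80) − (-0.05)(-0.25) = 0.6275
adj(I−A) = [[0.80, 0.05], [0.25, 0.80]]
(I − A)⁻¹ = adj(I−A) / det(I−A) ≈
  [   1.2749     0.0797]
  [   0.3984     1.2749]
x = (I − A)⁻¹ d = adj(I−A)·d / det(I−A), with det(I−A) = 0.6275:
  x_1 = (0.80·15 + 0.05·95) / 0.6275 = 16.75 / 0.6275 ≈ 26.7
  x_2 = (0.25·15 + 0.80·95) / 0.6275 = 79.75 / 0.6275 ≈ 127.1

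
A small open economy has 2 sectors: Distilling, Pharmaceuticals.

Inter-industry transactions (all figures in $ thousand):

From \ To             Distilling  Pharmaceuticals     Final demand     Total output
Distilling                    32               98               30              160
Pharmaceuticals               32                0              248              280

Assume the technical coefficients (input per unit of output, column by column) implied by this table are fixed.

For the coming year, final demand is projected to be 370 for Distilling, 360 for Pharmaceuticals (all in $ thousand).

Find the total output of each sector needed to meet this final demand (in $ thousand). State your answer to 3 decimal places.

x_1 = 679.452, x_2 = 495.890

Technical coefficients a_ij = z_ij / X_j:
  a_11 = 32/160 = 0.20, a_21 = 32/160 = 0.20
  a_12 = 98/280 = 0.35, a_22 = 0/280 = 0.00
I − A =
  [   0.80    -0.35]
  [  -0.20     1.00]
det(I−A) = (0.80)(1.00) − (-0.35)(-0.20) = 0.7300
adj(I−A) = [[1.00, 0.35], [0.20, 0.80]]
(I − A)⁻¹ = adj(I−A) / det(I−A) ≈
  [   1.3699     0.4795]
  [   0.2740     1.0959]
x = (I − A)⁻¹ d = adj(I−A)·d / det(I−A), with det(I−A) = 0.7300:
  x_1 = (1.00·370 + 0.35·360) / 0.7300 = 496.00 / 0.7300 ≈ 679.452
  x_2 = (0.20·370 + 0.80·360) / 0.7300 = 362.00 / 0.7300 ≈ 495.890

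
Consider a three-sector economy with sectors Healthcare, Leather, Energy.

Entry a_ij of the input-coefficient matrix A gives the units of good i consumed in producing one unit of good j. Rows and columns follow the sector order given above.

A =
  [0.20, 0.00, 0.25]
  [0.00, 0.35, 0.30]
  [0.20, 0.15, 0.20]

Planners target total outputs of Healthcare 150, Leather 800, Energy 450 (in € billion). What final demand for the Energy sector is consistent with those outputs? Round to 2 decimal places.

I − A =
  [   0.80     0.00    -0.25]
  [   0.00     0.65    -0.30]
  [  -0.20    -0.15     0.80]
d = (I − A) x:
  d_H = (+0.80)·150 + (+0.00)·800 + (-0.25)·450 = 7.50
  d_L = (+0.00)·150 + (+0.65)·800 + (-0.30)·450 = 385.00
  d_E = (-0.20)·150 + (-0.15)·800 + (+0.80)·450 = 210.00

d_E = 210.00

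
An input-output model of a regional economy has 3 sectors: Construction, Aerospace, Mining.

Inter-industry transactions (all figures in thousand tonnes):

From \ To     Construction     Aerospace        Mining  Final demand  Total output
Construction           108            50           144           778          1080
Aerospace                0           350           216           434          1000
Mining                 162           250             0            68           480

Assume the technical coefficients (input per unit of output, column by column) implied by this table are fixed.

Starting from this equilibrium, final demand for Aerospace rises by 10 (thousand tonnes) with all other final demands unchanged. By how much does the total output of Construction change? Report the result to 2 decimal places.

Δx_C = 2.77

Technical coefficients a_ij = z_ij / X_j:
  a_CC = 108/1080 = 0.10, a_AC = 0/1080 = 0.00, a_MC = 162/1080 = 0.15
  a_CA = 50/1000 = 0.05, a_AA = 350/1000 = 0.35, a_MA = 250/1000 = 0.25
  a_CM = 144/480 = 0.30, a_AM = 216/480 = 0.45, a_MM = 0/480 = 0.00
I − A =
  [   0.90    -0.05    -0.30]
  [   0.00     0.65    -0.45]
  [  -0.15    -0.25     1.00]
Cofactors of I−A, C_ij = (−1)^(i+j)·(minor ij) (rows/columns in the sector order above):
  C_11 = (0.65)(1.00) − (-0.45)(-0.25) = 0.5375
  C_12 = −[(0.00)(1.00) − (-0.45)(-0.15)] = 0.0675
  C_13 = (0.00)(-0.25) − (0.65)(-0.15) = 0.0975
  C_21 = −[(-0.05)(1.00) − (-0.30)(-0.25)] = 0.1250
  C_22 = (0.90)(1.00) − (-0.30)(-0.15) = 0.8550
  C_23 = −[(0.90)(-0.25) − (-0.05)(-0.15)] = 0.2325
  C_31 = (-0.05)(-0.45) − (-0.30)(0.65) = 0.2175
  C_32 = −[(0.90)(-0.45) − (-0.30)(0.00)] = 0.4050
  C_33 = (0.90)(0.65) − (-0.05)(0.00) = 0.5850
det(I−A) = Σ_j (I−A)_1j·C_1j = (0.90)(0.5375) + (-0.05)(0.0675) + (-0.30)(0.0975) = 0.451125
adj(I−A) = Cᵀ =
  [ 0.5375   0.1250   0.2175]
  [ 0.0675   0.8550   0.4050]
  [ 0.0975   0.2325   0.5850]
(I − A)⁻¹ = adj(I−A) / det(I−A) ≈
  [   1.1915     0.2771     0.4821]
  [   0.1496     1.8953     0.8978]
  [   0.2161     0.5154     1.2968]
Δx = (I − A)⁻¹ Δd with Δd having +10 in the Aerospace component and 0 elsewhere.
So Δx_C = L_CA · (+10), where L_CA = adj(I−A)_CA / det(I−A) = 0.1250 / 0.451125.
Δx_C = 0.1250 × (+10) / 0.451125 = 1.25 / 0.451125 ≈ 2.77.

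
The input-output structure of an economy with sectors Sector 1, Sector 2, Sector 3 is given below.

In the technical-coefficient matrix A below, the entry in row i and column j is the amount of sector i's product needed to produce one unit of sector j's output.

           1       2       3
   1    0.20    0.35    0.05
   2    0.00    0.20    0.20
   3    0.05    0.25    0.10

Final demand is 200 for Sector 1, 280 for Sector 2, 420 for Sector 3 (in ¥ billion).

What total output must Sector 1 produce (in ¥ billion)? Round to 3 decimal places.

I − A =
  [   0.80    -0.35    -0.05]
  [   0.00     0.80    -0.20]
  [  -0.05    -0.25     0.90]
Cofactors of I−A, C_ij = (−1)^(i+j)·(minor ij) (rows/columns in the sector order above):
  C_11 = (0.80)(0.90) − (-0.20)(-0.25) = 0.6700
  C_12 = −[(0.00)(0.90) − (-0.20)(-0.05)] = 0.0100
  C_13 = (0.00)(-0.25) − (0.80)(-0.05) = 0.0400
  C_21 = −[(-0.35)(0.90) − (-0.05)(-0.25)] = 0.3275
  C_22 = (0.80)(0.90) − (-0.05)(-0.05) = 0.7175
  C_23 = −[(0.80)(-0.25) − (-0.35)(-0.05)] = 0.2175
  C_31 = (-0.35)(-0.20) − (-0.05)(0.80) = 0.1100
  C_32 = −[(0.80)(-0.20) − (-0.05)(0.00)] = 0.1600
  C_33 = (0.80)(0.80) − (-0.35)(0.00) = 0.6400
det(I−A) = Σ_j (I−A)_1j·C_1j = (0.80)(0.6700) + (-0.35)(0.0100) + (-0.05)(0.0400) = 0.5305
adj(I−A) = Cᵀ =
  [ 0.6700   0.3275   0.1100]
  [ 0.0100   0.7175   0.1600]
  [ 0.0400   0.2175   0.6400]
(I − A)⁻¹ = adj(I−A) / det(I−A) ≈
  [   1.2630     0.6173     0.2074]
  [   0.0189     1.3525     0.3016]
  [   0.0754     0.4100     1.2064]
x = (I − A)⁻¹ d = adj(I−A)·d / det(I−A), with det(I−A) = 0.5305:
  x_1 = (0.6700·200 + 0.3275·280 + 0.1100·420) / 0.5305 = 271.90 / 0.5305 ≈ 512.535
  x_2 = (0.0100·200 + 0.7175·280 + 0.1600·420) / 0.5305 = 270.10 / 0.5305 ≈ 509.142
  x_3 = (0.0400·200 + 0.2175·280 + 0.6400·420) / 0.5305 = 337.70 / 0.5305 ≈ 636.569

x_1 = 512.535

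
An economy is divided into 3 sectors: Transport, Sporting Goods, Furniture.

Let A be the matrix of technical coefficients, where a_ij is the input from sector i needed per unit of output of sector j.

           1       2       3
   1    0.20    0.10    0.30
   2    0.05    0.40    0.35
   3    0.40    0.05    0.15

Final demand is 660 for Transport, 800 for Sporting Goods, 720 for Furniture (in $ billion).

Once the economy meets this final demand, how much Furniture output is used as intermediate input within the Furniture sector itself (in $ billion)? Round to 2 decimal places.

z_33 = 280.22

I − A =
  [   0.80    -0.10    -0.30]
  [  -0.05     0.60    -0.35]
  [  -0.40    -0.05     0.85]
Cofactors of I−A, C_ij = (−1)^(i+j)·(minor ij) (rows/columns in the sector order above):
  C_11 = (0.60)(0.85) − (-0.35)(-0.05) = 0.4925
  C_12 = −[(-0.05)(0.85) − (-0.35)(-0.40)] = 0.1825
  C_13 = (-0.05)(-0.05) − (0.60)(-0.40) = 0.2425
  C_21 = −[(-0.10)(0.85) − (-0.30)(-0.05)] = 0.1000
  C_22 = (0.80)(0.85) − (-0.30)(-0.40) = 0.5600
  C_23 = −[(0.80)(-0.05) − (-0.10)(-0.40)] = 0.0800
  C_31 = (-0.10)(-0.35) − (-0.30)(0.60) = 0.2150
  C_32 = −[(0.80)(-0.35) − (-0.30)(-0.05)] = 0.2950
  C_33 = (0.80)(0.60) − (-0.10)(-0.05) = 0.4750
det(I−A) = Σ_j (I−A)_1j·C_1j = (0.80)(0.4925) + (-0.10)(0.1825) + (-0.30)(0.2425) = 0.3030
adj(I−A) = Cᵀ =
  [ 0.4925   0.1000   0.2150]
  [ 0.1825   0.5600   0.2950]
  [ 0.2425   0.0800   0.4750]
(I − A)⁻¹ = adj(I−A) / det(I−A) ≈
  [   1.6254     0.3300     0.7096]
  [   0.6023     1.8482     0.9736]
  [   0.8003     0.2640     1.5677]
First solve x = (I − A)⁻¹ d = adj(I−A)·d / det(I−A); in particular x_3 = (0.2425·660 + 0.0800·800 + 0.4750·720) / 0.3030 = 566.05 / 0.3030 ≈ 1868.1518.
Intermediate flow from 3 to 3: z_33 = a_33 · x_3 = 0.15 × 566.05 / 0.3030 = 84.9075 / 0.3030 ≈ 280.22.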